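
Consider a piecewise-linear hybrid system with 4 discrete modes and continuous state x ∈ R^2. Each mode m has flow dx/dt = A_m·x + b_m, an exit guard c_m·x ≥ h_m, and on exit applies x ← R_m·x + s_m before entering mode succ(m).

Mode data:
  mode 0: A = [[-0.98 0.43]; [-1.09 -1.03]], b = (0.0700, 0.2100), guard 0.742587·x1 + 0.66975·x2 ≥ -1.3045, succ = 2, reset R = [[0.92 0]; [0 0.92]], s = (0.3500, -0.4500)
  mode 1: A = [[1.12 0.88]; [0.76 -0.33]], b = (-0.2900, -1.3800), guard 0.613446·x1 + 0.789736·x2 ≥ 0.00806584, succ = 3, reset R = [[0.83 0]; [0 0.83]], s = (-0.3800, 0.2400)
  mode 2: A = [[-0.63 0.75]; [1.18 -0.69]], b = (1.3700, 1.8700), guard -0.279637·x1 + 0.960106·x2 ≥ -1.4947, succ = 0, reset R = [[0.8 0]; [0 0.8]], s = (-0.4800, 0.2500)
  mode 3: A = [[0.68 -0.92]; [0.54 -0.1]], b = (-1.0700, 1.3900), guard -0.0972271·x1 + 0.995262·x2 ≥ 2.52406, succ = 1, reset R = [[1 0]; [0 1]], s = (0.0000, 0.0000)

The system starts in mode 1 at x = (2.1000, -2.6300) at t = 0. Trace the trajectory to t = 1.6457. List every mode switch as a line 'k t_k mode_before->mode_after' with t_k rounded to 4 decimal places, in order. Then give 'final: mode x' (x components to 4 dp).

Mode 1: guard c·x = 0.0081 hit at Δt = 0.9602 (t = 0.9602), x⁻ = (2.2479, -1.7359) → reset → x⁺ = (1.4857, -1.2008), jump to mode 3
Mode 3: flow for 0.6855 to horizon, guard not reached → x = (1.8005, 0.4142)

1 0.9602 1->3
final: 3 1.8005 0.4142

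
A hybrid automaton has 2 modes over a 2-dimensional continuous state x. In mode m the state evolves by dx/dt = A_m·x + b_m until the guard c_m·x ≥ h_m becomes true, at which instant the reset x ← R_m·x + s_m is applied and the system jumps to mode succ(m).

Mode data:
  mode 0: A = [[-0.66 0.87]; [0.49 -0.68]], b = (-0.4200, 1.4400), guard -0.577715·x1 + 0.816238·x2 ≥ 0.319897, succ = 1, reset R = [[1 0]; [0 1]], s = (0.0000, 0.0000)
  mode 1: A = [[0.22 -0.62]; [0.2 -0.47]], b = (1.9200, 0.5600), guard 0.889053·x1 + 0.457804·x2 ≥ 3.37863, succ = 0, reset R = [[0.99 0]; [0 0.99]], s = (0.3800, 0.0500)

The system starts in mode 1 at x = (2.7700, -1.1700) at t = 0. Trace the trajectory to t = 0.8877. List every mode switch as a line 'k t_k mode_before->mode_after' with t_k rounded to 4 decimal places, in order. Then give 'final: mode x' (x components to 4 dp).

1 0.4047 1->0
final: 0 3.1624 1.0065

Mode 1: guard c·x = 3.3786 hit at Δt = 0.4047 (t = 0.4047), x⁻ = (4.0615, -0.5074) → reset → x⁺ = (4.4009, -0.4523), jump to mode 0
Mode 0: flow for 0.4830 to horizon, guard not reached → x = (3.1624, 1.0065)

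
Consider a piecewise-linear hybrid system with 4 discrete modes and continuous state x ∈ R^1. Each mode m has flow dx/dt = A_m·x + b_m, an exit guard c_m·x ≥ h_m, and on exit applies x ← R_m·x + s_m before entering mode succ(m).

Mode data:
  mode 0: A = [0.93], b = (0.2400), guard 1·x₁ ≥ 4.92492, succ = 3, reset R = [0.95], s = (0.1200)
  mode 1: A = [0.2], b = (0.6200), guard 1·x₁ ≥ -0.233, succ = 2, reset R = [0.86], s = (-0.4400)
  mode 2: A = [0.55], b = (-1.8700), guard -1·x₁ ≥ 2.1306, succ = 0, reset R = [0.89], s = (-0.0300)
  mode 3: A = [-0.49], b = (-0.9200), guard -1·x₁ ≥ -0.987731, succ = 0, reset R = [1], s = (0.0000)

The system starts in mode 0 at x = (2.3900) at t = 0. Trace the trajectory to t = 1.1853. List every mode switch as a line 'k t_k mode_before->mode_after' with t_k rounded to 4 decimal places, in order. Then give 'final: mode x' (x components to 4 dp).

1 0.7221 0->3
final: 3 3.4430

Mode 0: guard c·x = 4.9249 hit at Δt = 0.7221 (t = 0.7221), x⁻ = (4.9249) → reset → x⁺ = (4.7987), jump to mode 3
Mode 3: flow for 0.4632 to horizon, guard not reached → x = (3.4430)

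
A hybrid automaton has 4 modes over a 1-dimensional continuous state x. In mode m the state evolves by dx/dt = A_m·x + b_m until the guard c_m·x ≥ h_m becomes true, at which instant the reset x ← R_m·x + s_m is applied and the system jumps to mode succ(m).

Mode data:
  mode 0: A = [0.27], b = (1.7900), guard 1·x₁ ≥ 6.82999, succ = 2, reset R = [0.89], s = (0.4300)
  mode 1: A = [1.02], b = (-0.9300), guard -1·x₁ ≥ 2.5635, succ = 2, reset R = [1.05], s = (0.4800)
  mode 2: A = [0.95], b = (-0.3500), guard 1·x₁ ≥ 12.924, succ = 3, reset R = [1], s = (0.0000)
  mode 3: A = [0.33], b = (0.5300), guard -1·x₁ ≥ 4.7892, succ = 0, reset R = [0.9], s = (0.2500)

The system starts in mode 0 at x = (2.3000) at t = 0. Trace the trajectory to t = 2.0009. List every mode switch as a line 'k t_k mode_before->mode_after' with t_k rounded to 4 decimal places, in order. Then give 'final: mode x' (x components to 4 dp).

Mode 0: guard c·x = 6.8300 hit at Δt = 1.5197 (t = 1.5197), x⁻ = (6.8300) → reset → x⁺ = (6.5087), jump to mode 2
Mode 2: flow for 0.4812 to horizon, guard not reached → x = (10.0673)

1 1.5197 0->2
final: 2 10.0673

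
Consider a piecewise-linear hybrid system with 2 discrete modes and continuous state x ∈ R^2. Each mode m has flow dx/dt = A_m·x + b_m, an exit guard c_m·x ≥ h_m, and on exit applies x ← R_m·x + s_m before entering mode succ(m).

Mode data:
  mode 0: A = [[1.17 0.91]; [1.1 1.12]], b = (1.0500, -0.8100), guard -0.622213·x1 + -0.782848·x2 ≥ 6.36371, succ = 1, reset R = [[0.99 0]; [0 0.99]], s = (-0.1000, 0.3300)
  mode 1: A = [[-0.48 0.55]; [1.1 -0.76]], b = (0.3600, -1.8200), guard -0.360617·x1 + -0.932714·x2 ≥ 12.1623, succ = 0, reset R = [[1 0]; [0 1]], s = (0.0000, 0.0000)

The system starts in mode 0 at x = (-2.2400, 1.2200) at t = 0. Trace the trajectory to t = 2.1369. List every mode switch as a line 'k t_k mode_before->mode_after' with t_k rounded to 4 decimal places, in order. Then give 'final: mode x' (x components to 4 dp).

1 1.0051 0->1
final: 1 -5.6824 -7.3567

Mode 0: guard c·x = 6.3637 hit at Δt = 1.0051 (t = 1.0051), x⁻ = (-5.4747, -3.7776) → reset → x⁺ = (-5.5199, -3.4098), jump to mode 1
Mode 1: flow for 1.1318 to horizon, guard not reached → x = (-5.6824, -7.3567)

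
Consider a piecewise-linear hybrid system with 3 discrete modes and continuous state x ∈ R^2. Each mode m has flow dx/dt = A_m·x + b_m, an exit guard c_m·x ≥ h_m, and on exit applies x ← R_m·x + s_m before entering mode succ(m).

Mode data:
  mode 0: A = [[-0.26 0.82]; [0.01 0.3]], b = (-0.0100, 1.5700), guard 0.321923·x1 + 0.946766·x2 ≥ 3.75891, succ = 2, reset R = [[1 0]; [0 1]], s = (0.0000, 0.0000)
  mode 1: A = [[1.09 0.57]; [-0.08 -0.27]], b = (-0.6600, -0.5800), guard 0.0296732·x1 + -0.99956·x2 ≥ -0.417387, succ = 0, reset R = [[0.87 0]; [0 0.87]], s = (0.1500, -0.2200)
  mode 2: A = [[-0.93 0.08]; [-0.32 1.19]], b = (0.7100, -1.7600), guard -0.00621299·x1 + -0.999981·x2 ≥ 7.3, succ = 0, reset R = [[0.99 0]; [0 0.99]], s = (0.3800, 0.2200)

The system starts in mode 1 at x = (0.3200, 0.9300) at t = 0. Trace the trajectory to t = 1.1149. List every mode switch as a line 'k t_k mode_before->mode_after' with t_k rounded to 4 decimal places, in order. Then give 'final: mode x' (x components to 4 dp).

1 0.6325 1->0
final: 0 0.6484 0.9953

Mode 1: guard c·x = -0.4174 hit at Δt = 0.6325 (t = 0.6325), x⁻ = (0.4007, 0.4295) → reset → x⁺ = (0.4987, 0.1536), jump to mode 0
Mode 0: flow for 0.4824 to horizon, guard not reached → x = (0.6484, 0.9953)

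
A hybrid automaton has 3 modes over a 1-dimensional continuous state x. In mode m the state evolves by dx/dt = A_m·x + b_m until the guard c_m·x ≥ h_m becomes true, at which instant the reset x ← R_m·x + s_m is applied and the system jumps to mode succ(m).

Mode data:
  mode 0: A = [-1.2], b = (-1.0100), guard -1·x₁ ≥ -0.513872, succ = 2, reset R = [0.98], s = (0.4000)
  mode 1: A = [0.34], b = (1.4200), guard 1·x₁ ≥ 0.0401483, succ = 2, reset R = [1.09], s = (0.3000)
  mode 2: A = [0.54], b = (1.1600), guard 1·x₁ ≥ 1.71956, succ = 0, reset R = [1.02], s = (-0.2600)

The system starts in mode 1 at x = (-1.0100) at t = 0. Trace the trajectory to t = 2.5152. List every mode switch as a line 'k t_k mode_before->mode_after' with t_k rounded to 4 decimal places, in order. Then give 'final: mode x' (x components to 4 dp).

1 0.8424 1->2
2 1.6565 2->0
3 2.1099 0->2
final: 2 1.6502

Mode 1: guard c·x = 0.0401 hit at Δt = 0.8424 (t = 0.8424), x⁻ = (0.0401) → reset → x⁺ = (0.3438), jump to mode 2
Mode 2: guard c·x = 1.7196 hit at Δt = 0.8141 (t = 1.6565), x⁻ = (1.7196) → reset → x⁺ = (1.4940), jump to mode 0
Mode 0: guard c·x = -0.5139 hit at Δt = 0.4534 (t = 2.1099), x⁻ = (0.5139) → reset → x⁺ = (0.9036), jump to mode 2
Mode 2: flow for 0.4053 to horizon, guard not reached → x = (1.6502)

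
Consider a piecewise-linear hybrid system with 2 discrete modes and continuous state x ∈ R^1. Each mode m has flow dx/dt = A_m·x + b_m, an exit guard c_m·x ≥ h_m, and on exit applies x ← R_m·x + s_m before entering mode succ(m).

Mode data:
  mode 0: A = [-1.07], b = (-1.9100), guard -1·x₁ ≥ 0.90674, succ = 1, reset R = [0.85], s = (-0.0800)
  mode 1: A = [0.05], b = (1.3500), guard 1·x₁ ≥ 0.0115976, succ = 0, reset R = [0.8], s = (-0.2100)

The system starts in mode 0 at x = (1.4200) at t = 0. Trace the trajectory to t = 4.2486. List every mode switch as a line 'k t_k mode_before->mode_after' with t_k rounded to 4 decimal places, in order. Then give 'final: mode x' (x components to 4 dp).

Mode 0: guard c·x = 0.9067 hit at Δt = 1.2098 (t = 1.2098), x⁻ = (-0.9067) → reset → x⁺ = (-0.8507), jump to mode 1
Mode 1: guard c·x = 0.0116 hit at Δt = 0.6489 (t = 1.8587), x⁻ = (0.0116) → reset → x⁺ = (-0.2007), jump to mode 0
Mode 0: guard c·x = 0.9067 hit at Δt = 0.5513 (t = 2.4100), x⁻ = (-0.9067) → reset → x⁺ = (-0.8507), jump to mode 1
Mode 1: guard c·x = 0.0116 hit at Δt = 0.6489 (t = 3.0589), x⁻ = (0.0116) → reset → x⁺ = (-0.2007), jump to mode 0
Mode 0: guard c·x = 0.9067 hit at Δt = 0.5513 (t = 3.6103), x⁻ = (-0.9067) → reset → x⁺ = (-0.8507), jump to mode 1
Mode 1: flow for 0.6383 to horizon, guard not reached → x = (-0.0026)

1 1.2098 0->1
2 1.8587 1->0
3 2.4100 0->1
4 3.0589 1->0
5 3.6103 0->1
final: 1 -0.0026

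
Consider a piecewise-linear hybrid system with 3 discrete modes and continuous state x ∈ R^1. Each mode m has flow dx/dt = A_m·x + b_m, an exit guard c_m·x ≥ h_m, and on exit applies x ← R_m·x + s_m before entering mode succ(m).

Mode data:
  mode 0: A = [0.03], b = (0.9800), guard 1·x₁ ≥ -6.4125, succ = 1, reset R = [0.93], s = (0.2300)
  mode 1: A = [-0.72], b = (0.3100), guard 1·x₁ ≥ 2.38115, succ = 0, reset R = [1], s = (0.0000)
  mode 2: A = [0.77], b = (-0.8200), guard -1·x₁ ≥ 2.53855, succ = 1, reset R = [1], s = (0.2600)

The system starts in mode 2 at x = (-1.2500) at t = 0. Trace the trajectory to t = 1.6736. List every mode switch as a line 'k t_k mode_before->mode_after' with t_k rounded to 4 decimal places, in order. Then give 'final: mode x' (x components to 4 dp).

Mode 2: guard c·x = 2.5385 hit at Δt = 0.5747 (t = 0.5747), x⁻ = (-2.5385) → reset → x⁺ = (-2.2786), jump to mode 1
Mode 1: flow for 1.0989 to horizon, guard not reached → x = (-0.7975)

1 0.5747 2->1
final: 1 -0.7975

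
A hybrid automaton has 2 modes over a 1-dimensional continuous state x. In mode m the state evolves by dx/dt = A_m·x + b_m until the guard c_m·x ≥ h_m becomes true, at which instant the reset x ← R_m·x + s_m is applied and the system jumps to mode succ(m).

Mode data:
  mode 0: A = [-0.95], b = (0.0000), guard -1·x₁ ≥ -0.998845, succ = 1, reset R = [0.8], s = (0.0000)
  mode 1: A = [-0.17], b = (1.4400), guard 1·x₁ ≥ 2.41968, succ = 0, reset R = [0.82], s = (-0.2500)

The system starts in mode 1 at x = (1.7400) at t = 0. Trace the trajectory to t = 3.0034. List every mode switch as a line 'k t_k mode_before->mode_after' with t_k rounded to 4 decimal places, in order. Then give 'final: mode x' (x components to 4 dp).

Mode 1: guard c·x = 2.4197 hit at Δt = 0.6262 (t = 0.6262), x⁻ = (2.4197) → reset → x⁺ = (1.7341), jump to mode 0
Mode 0: guard c·x = -0.9988 hit at Δt = 0.5807 (t = 1.2069), x⁻ = (0.9988) → reset → x⁺ = (0.7991), jump to mode 1
Mode 1: guard c·x = 2.4197 hit at Δt = 1.3959 (t = 2.6028), x⁻ = (2.4197) → reset → x⁺ = (1.7341), jump to mode 0
Mode 0: flow for 0.4006 to horizon, guard not reached → x = (1.1853)

1 0.6262 1->0
2 1.2069 0->1
3 2.6028 1->0
final: 0 1.1853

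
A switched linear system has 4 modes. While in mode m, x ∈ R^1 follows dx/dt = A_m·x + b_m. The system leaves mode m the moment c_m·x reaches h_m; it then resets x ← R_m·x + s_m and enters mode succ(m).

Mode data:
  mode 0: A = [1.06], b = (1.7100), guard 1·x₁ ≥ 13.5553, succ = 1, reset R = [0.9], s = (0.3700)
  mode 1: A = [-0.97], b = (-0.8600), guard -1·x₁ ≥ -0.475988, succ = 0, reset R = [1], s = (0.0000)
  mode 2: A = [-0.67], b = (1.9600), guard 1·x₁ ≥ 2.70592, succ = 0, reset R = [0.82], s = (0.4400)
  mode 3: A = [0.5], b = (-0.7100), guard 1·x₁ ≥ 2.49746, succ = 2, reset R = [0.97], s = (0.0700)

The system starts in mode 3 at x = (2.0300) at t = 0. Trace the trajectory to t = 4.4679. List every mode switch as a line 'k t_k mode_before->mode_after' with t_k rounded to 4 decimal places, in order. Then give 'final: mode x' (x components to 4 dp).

Mode 3: guard c·x = 2.4975 hit at Δt = 1.1378 (t = 1.1378), x⁻ = (2.4975) → reset → x⁺ = (2.4925), jump to mode 2
Mode 2: guard c·x = 2.7059 hit at Δt = 1.0138 (t = 2.1516), x⁻ = (2.7059) → reset → x⁺ = (2.6589), jump to mode 0
Mode 0: guard c·x = 13.5553 hit at Δt = 1.1954 (t = 3.3470), x⁻ = (13.5553) → reset → x⁺ = (12.5698), jump to mode 1
Mode 1: flow for 1.1209 to horizon, guard not reached → x = (3.6499)

1 1.1378 3->2
2 2.1516 2->0
3 3.3470 0->1
final: 1 3.6499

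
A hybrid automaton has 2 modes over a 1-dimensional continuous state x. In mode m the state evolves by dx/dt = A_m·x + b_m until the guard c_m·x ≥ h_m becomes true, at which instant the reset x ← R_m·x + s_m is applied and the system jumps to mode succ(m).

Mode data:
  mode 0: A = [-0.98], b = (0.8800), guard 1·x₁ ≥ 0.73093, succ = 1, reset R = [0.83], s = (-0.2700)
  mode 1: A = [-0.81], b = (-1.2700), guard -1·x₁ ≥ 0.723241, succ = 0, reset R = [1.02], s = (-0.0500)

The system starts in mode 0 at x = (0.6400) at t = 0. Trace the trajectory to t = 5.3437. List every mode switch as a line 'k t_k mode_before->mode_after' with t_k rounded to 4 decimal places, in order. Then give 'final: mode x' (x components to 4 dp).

Mode 0: guard c·x = 0.7309 hit at Δt = 0.4435 (t = 0.4435), x⁻ = (0.7309) → reset → x⁺ = (0.3367), jump to mode 1
Mode 1: guard c·x = 0.7232 hit at Δt = 1.0038 (t = 1.4473), x⁻ = (-0.7232) → reset → x⁺ = (-0.7877), jump to mode 0
Mode 0: guard c·x = 0.7309 hit at Δt = 2.3589 (t = 3.8062), x⁻ = (0.7309) → reset → x⁺ = (0.3367), jump to mode 1
Mode 1: guard c·x = 0.7232 hit at Δt = 1.0038 (t = 4.8100), x⁻ = (-0.7232) → reset → x⁺ = (-0.7877), jump to mode 0
Mode 0: flow for 0.5337 to horizon, guard not reached → x = (-0.1012)

1 0.4435 0->1
2 1.4473 1->0
3 3.8062 0->1
4 4.8100 1->0
final: 0 -0.1012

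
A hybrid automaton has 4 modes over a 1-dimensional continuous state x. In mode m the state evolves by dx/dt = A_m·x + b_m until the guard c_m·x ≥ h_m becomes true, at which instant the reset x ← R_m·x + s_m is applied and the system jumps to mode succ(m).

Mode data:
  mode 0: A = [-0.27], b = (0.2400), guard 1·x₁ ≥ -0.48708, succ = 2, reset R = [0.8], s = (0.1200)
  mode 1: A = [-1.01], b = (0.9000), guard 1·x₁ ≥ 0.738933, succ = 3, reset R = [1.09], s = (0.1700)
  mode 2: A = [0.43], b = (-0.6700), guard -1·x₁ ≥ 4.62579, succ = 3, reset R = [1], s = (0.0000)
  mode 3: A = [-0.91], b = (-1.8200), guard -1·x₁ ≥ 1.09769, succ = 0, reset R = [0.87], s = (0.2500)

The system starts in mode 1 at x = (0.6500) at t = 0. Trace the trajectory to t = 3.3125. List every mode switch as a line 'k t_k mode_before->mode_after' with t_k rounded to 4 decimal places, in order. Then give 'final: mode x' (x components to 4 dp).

Mode 1: guard c·x = 0.7389 hit at Δt = 0.4557 (t = 0.4557), x⁻ = (0.7389) → reset → x⁺ = (0.9754), jump to mode 3
Mode 3: guard c·x = 1.0977 hit at Δt = 1.3112 (t = 1.7669), x⁻ = (-1.0977) → reset → x⁺ = (-0.7050), jump to mode 0
Mode 0: guard c·x = -0.4871 hit at Δt = 0.5445 (t = 2.3114), x⁻ = (-0.4871) → reset → x⁺ = (-0.2697), jump to mode 2
Mode 2: flow for 1.0011 to horizon, guard not reached → x = (-1.2530)

1 0.4557 1->3
2 1.7669 3->0
3 2.3114 0->2
final: 2 -1.2530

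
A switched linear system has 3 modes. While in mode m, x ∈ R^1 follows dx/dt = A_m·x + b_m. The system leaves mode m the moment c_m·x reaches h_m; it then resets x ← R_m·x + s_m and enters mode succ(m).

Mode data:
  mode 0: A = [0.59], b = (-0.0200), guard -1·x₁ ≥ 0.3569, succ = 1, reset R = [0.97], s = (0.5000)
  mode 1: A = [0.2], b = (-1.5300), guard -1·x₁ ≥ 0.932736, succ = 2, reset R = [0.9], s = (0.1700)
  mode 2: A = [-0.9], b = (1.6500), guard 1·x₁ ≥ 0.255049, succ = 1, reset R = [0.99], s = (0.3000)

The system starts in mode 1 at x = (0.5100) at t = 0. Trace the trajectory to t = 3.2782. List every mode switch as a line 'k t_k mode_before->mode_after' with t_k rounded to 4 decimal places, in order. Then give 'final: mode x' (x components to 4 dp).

Mode 1: guard c·x = 0.9327 hit at Δt = 0.9202 (t = 0.9202), x⁻ = (-0.9327) → reset → x⁺ = (-0.6695), jump to mode 2
Mode 2: guard c·x = 0.2550 hit at Δt = 0.5123 (t = 1.4325), x⁻ = (0.2550) → reset → x⁺ = (0.5525), jump to mode 1
Mode 1: guard c·x = 0.9327 hit at Δt = 0.9500 (t = 2.3825), x⁻ = (-0.9327) → reset → x⁺ = (-0.6695), jump to mode 2
Mode 2: guard c·x = 0.2550 hit at Δt = 0.5123 (t = 2.8948), x⁻ = (0.2550) → reset → x⁺ = (0.5525), jump to mode 1
Mode 1: flow for 0.3834 to horizon, guard not reached → x = (-0.0131)

1 0.9202 1->2
2 1.4325 2->1
3 2.3825 1->2
4 2.8948 2->1
final: 1 -0.0131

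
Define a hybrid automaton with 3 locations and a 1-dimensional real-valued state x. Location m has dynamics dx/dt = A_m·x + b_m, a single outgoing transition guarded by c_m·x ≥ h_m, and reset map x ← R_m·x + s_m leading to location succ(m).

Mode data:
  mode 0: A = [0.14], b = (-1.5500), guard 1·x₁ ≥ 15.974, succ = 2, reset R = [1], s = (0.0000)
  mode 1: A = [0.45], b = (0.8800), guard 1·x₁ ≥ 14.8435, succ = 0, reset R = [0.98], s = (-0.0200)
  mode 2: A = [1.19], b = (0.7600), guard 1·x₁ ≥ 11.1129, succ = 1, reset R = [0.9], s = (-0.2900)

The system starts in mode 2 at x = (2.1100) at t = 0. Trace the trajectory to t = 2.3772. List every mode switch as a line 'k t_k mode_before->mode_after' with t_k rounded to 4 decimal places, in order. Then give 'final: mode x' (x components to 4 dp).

1 1.2209 2->1
2 2.0310 1->0
final: 0 14.6982

Mode 2: guard c·x = 11.1129 hit at Δt = 1.2209 (t = 1.2209), x⁻ = (11.1129) → reset → x⁺ = (9.7116), jump to mode 1
Mode 1: guard c·x = 14.8435 hit at Δt = 0.8101 (t = 2.0310), x⁻ = (14.8435) → reset → x⁺ = (14.5266), jump to mode 0
Mode 0: flow for 0.3462 to horizon, guard not reached → x = (14.6982)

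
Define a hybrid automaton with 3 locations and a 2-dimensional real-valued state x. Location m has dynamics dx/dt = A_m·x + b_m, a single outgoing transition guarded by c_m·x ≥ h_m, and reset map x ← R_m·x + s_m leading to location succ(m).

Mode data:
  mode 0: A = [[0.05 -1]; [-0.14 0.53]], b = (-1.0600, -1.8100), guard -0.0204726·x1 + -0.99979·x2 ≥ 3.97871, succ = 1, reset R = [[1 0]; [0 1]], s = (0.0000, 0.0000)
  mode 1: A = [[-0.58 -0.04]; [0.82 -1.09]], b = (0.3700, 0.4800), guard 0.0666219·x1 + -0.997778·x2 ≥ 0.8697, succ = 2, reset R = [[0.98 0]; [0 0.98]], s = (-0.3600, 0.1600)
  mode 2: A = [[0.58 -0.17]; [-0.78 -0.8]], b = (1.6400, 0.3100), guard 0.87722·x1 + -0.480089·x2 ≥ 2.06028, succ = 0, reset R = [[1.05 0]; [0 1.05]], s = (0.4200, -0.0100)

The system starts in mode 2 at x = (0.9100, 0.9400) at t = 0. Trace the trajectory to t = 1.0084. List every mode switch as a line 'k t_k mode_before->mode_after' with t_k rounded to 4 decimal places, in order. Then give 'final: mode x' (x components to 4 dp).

Mode 2: guard c·x = 2.0603 hit at Δt = 0.6036 (t = 0.6036), x⁻ = (2.4065, 0.1057) → reset → x⁺ = (2.9468, 0.1010), jump to mode 0
Mode 0: flow for 0.4048 to horizon, guard not reached → x = (2.7234, -0.8695)

1 0.6036 2->0
final: 0 2.7234 -0.8695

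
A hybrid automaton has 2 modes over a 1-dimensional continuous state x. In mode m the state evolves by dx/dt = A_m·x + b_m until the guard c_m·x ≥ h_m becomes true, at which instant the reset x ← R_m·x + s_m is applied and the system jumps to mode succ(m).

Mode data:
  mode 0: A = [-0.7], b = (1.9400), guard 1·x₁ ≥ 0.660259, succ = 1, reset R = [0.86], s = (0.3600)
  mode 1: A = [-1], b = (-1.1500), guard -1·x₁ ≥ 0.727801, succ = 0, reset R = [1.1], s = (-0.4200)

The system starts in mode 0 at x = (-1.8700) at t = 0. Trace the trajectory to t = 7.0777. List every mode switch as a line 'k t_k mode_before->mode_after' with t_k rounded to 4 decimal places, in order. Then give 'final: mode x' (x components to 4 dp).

1 1.1254 0->1
2 2.7190 1->0
3 3.6291 0->1
4 5.2227 1->0
5 6.1327 0->1
final: 1 -0.3424

Mode 0: guard c·x = 0.6603 hit at Δt = 1.1254 (t = 1.1254), x⁻ = (0.6603) → reset → x⁺ = (0.9278), jump to mode 1
Mode 1: guard c·x = 0.7278 hit at Δt = 1.5936 (t = 2.7190), x⁻ = (-0.7278) → reset → x⁺ = (-1.2206), jump to mode 0
Mode 0: guard c·x = 0.6603 hit at Δt = 0.9101 (t = 3.6291), x⁻ = (0.6603) → reset → x⁺ = (0.9278), jump to mode 1
Mode 1: guard c·x = 0.7278 hit at Δt = 1.5936 (t = 5.2227), x⁻ = (-0.7278) → reset → x⁺ = (-1.2206), jump to mode 0
Mode 0: guard c·x = 0.6603 hit at Δt = 0.9101 (t = 6.1327), x⁻ = (0.6603) → reset → x⁺ = (0.9278), jump to mode 1
Mode 1: flow for 0.9450 to horizon, guard not reached → x = (-0.3424)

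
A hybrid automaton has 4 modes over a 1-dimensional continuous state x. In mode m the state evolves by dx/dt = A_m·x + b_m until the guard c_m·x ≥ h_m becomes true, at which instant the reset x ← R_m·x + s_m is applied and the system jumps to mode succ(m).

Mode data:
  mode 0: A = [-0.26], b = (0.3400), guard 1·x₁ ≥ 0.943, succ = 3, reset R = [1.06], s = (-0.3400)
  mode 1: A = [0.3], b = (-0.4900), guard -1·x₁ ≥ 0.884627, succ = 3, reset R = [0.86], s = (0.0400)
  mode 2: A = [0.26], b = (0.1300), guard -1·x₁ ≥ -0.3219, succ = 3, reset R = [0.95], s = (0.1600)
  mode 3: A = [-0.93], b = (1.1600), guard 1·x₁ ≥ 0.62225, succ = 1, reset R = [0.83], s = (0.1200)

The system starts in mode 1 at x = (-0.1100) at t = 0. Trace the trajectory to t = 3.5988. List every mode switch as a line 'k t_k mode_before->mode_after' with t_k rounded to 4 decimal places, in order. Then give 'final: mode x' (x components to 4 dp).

Mode 1: guard c·x = 0.8846 hit at Δt = 1.2255 (t = 1.2255), x⁻ = (-0.8846) → reset → x⁺ = (-0.7208), jump to mode 3
Mode 3: guard c·x = 0.6222 hit at Δt = 1.2333 (t = 2.4588), x⁻ = (0.6223) → reset → x⁺ = (0.6365), jump to mode 1
Mode 1: flow for 1.1400 to horizon, guard not reached → x = (0.2300)

1 1.2255 1->3
2 2.4588 3->1
final: 1 0.2300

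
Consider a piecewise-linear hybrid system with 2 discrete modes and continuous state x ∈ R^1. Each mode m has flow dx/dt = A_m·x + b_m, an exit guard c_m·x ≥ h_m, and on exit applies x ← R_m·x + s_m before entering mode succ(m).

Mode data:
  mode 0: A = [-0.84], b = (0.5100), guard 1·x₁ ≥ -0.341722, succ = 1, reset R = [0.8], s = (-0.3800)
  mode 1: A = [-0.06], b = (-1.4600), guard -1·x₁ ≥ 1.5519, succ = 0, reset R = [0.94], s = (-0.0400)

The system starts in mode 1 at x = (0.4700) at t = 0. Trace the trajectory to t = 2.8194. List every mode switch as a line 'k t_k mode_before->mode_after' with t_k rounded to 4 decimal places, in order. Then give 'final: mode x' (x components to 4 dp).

1 1.4172 1->0
2 2.3663 0->1
final: 1 -1.2885

Mode 1: guard c·x = 1.5519 hit at Δt = 1.4172 (t = 1.4172), x⁻ = (-1.5519) → reset → x⁺ = (-1.4988), jump to mode 0
Mode 0: guard c·x = -0.3417 hit at Δt = 0.9491 (t = 2.3663), x⁻ = (-0.3417) → reset → x⁺ = (-0.6534), jump to mode 1
Mode 1: flow for 0.4531 to horizon, guard not reached → x = (-1.2885)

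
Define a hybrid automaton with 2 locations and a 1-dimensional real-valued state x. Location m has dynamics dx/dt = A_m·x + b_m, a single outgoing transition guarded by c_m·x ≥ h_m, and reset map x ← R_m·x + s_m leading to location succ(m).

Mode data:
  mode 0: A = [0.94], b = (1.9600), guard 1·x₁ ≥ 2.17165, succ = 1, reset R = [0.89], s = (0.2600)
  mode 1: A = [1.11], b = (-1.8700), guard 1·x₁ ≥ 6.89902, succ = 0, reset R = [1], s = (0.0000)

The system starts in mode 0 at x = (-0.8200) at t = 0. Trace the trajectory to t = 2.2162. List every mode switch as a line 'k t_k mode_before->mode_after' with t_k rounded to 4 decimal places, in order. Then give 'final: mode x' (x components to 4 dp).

1 1.2908 0->1
final: 1 3.1039

Mode 0: guard c·x = 2.1717 hit at Δt = 1.2908 (t = 1.2908), x⁻ = (2.1717) → reset → x⁺ = (2.1928), jump to mode 1
Mode 1: flow for 0.9254 to horizon, guard not reached → x = (3.1039)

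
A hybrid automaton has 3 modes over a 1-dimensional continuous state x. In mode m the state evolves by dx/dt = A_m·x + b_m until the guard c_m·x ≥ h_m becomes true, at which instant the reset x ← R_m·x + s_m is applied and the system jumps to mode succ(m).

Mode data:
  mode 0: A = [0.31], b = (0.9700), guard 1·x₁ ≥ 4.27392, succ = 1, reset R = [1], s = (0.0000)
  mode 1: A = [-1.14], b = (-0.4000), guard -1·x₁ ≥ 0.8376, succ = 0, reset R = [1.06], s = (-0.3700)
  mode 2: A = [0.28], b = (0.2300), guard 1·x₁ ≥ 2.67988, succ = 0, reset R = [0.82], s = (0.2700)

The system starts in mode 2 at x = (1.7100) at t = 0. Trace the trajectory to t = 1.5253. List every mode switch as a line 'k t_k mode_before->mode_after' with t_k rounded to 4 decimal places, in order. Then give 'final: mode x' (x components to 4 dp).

1 1.1584 2->0
final: 0 3.1417

Mode 2: guard c·x = 2.6799 hit at Δt = 1.1584 (t = 1.1584), x⁻ = (2.6799) → reset → x⁺ = (2.4675), jump to mode 0
Mode 0: flow for 0.3669 to horizon, guard not reached → x = (3.1417)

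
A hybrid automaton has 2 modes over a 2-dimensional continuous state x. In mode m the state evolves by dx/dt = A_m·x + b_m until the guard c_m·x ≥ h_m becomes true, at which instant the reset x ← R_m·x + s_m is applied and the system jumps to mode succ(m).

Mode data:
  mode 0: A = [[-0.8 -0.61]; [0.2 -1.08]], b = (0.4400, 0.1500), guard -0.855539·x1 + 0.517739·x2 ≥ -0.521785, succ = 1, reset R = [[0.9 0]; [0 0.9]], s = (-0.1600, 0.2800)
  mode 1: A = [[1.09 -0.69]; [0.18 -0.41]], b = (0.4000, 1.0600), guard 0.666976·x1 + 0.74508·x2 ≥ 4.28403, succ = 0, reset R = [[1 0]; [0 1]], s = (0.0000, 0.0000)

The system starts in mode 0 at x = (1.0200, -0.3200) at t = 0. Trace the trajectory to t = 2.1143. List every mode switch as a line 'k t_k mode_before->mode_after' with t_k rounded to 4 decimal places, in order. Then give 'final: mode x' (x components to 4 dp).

Mode 0: guard c·x = -0.5218 hit at Δt = 1.3557 (t = 1.3557), x⁻ = (0.7006, 0.1499) → reset → x⁺ = (0.4705, 0.4149), jump to mode 1
Mode 1: flow for 0.7586 to horizon, guard not reached → x = (0.9666, 1.0803)

1 1.3557 0->1
final: 1 0.9666 1.0803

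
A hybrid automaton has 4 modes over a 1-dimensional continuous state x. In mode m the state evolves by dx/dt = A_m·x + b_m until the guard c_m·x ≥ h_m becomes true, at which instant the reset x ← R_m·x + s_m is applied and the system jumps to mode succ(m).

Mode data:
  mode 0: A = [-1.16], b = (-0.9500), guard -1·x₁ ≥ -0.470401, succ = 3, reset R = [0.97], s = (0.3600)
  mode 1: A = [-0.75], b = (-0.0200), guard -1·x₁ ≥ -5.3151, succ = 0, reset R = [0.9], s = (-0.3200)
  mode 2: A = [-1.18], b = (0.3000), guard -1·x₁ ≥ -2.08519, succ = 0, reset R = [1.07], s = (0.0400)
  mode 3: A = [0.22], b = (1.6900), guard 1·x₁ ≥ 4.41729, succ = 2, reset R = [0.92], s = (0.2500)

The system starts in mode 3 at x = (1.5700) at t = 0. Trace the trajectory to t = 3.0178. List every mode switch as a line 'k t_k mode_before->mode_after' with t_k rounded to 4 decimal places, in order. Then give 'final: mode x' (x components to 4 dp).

1 1.2196 3->2
2 1.8944 2->0
3 2.6479 0->3
final: 3 1.5368

Mode 3: guard c·x = 4.4173 hit at Δt = 1.2196 (t = 1.2196), x⁻ = (4.4173) → reset → x⁺ = (4.3139), jump to mode 2
Mode 2: guard c·x = -2.0852 hit at Δt = 0.6748 (t = 1.8944), x⁻ = (2.0852) → reset → x⁺ = (2.2712), jump to mode 0
Mode 0: guard c·x = -0.4704 hit at Δt = 0.7535 (t = 2.6479), x⁻ = (0.4704) → reset → x⁺ = (0.8163), jump to mode 3
Mode 3: flow for 0.3699 to horizon, guard not reached → x = (1.5368)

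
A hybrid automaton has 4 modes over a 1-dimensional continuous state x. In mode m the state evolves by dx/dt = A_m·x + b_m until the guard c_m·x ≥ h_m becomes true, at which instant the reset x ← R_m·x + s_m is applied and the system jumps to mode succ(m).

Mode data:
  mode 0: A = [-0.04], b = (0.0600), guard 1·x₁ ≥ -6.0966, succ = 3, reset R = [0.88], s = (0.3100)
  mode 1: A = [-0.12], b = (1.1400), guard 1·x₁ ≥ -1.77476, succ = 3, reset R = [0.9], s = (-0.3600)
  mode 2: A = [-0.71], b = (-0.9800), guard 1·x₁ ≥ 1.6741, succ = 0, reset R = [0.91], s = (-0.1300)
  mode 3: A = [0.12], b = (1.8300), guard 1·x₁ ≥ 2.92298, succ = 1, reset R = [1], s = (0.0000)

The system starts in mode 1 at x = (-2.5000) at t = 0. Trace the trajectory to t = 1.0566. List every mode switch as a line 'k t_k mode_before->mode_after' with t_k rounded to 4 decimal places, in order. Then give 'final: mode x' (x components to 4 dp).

Mode 1: guard c·x = -1.7748 hit at Δt = 0.5195 (t = 0.5195), x⁻ = (-1.7748) → reset → x⁺ = (-1.9573), jump to mode 3
Mode 3: flow for 0.5371 to horizon, guard not reached → x = (-1.0723)

1 0.5195 1->3
final: 3 -1.0723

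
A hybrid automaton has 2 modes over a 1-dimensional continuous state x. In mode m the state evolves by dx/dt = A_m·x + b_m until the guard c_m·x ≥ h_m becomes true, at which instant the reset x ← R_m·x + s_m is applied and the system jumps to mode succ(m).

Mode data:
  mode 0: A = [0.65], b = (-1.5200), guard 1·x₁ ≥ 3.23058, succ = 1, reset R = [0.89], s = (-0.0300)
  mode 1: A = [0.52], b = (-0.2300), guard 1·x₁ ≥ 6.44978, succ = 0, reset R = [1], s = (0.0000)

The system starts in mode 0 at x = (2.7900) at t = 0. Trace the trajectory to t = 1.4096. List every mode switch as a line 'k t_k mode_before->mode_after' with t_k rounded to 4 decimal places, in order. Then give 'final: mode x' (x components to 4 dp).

Mode 0: guard c·x = 3.2306 hit at Δt = 1.0476 (t = 1.0476), x⁻ = (3.2306) → reset → x⁺ = (2.8452), jump to mode 1
Mode 1: flow for 0.3620 to horizon, guard not reached → x = (3.3429)

1 1.0476 0->1
final: 1 3.3429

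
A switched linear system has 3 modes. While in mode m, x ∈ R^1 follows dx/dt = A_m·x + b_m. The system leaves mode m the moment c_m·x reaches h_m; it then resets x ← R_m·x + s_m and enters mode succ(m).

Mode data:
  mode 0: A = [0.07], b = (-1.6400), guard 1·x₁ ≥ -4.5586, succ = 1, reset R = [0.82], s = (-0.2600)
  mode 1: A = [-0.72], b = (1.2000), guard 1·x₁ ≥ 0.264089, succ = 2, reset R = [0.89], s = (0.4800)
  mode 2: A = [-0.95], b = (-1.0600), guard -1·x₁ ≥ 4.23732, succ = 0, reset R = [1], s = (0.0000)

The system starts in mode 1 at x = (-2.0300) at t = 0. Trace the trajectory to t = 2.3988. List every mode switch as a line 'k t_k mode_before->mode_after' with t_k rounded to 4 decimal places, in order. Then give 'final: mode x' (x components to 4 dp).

1 1.3460 1->2
final: 2 -0.4424

Mode 1: guard c·x = 0.2641 hit at Δt = 1.3460 (t = 1.3460), x⁻ = (0.2641) → reset → x⁺ = (0.7150), jump to mode 2
Mode 2: flow for 1.0528 to horizon, guard not reached → x = (-0.4424)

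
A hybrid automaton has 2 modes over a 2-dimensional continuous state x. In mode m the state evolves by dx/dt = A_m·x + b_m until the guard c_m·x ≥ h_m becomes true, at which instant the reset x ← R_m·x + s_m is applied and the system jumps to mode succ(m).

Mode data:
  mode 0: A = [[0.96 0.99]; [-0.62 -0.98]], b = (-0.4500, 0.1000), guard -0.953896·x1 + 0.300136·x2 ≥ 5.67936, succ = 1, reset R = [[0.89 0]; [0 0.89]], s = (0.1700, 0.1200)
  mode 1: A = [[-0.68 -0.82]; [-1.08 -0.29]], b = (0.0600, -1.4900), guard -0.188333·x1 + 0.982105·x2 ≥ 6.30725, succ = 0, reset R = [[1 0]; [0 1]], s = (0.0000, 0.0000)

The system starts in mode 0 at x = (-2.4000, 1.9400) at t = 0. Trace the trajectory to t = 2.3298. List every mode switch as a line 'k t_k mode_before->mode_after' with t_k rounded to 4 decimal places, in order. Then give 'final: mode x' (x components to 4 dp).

Mode 0: guard c·x = 5.6794 hit at Δt = 1.5244 (t = 1.5244), x⁻ = (-5.1959, 2.4090) → reset → x⁺ = (-4.4543, 2.2640), jump to mode 1
Mode 1: flow for 0.8054 to horizon, guard not reached → x = (-4.1944, 3.9917)

1 1.5244 0->1
final: 1 -4.1944 3.9917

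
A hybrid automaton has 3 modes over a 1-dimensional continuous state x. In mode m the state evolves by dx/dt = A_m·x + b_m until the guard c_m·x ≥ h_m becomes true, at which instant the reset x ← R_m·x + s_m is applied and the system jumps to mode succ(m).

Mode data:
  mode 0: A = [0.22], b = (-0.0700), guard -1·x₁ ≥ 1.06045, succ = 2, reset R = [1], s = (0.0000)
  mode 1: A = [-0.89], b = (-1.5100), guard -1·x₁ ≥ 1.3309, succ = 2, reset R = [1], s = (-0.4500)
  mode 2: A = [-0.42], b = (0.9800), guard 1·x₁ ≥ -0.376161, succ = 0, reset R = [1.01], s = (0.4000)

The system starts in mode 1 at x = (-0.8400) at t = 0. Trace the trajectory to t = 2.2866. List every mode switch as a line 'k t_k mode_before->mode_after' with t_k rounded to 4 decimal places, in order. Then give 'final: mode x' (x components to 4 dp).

1 0.9563 1->2
2 1.9508 2->0
final: 0 -0.0028

Mode 1: guard c·x = 1.3309 hit at Δt = 0.9563 (t = 0.9563), x⁻ = (-1.3309) → reset → x⁺ = (-1.7809), jump to mode 2
Mode 2: guard c·x = -0.3762 hit at Δt = 0.9945 (t = 1.9508), x⁻ = (-0.3762) → reset → x⁺ = (0.0201), jump to mode 0
Mode 0: flow for 0.3358 to horizon, guard not reached → x = (-0.0028)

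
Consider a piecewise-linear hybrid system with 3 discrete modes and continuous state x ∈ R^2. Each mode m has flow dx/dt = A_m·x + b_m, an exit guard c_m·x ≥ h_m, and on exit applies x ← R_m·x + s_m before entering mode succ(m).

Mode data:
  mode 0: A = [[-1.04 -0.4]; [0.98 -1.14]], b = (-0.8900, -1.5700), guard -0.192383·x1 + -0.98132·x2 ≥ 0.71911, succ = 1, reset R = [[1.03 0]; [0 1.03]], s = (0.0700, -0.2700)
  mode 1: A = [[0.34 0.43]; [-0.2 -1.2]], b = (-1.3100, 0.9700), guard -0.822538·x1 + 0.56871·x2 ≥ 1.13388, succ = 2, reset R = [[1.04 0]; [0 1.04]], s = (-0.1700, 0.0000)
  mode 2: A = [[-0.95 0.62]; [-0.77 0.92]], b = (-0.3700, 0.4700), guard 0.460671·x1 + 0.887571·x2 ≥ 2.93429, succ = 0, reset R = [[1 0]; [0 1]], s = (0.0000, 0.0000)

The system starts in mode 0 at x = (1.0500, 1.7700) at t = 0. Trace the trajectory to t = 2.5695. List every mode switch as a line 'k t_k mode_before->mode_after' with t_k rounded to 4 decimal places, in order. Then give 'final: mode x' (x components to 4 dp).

Mode 0: guard c·x = 0.7191 hit at Δt = 1.2497 (t = 1.2497), x⁻ = (-0.3782, -0.6587) → reset → x⁺ = (-0.3195, -0.9484), jump to mode 1
Mode 1: guard c·x = 1.1339 hit at Δt = 0.5887 (t = 1.8384), x⁻ = (-1.3660, 0.0181) → reset → x⁺ = (-1.5906, 0.0188), jump to mode 2
Mode 2: flow for 0.7311 to horizon, guard not reached → x = (-0.7270, 1.5006)

1 1.2497 0->1
2 1.8384 1->2
final: 2 -0.7270 1.5006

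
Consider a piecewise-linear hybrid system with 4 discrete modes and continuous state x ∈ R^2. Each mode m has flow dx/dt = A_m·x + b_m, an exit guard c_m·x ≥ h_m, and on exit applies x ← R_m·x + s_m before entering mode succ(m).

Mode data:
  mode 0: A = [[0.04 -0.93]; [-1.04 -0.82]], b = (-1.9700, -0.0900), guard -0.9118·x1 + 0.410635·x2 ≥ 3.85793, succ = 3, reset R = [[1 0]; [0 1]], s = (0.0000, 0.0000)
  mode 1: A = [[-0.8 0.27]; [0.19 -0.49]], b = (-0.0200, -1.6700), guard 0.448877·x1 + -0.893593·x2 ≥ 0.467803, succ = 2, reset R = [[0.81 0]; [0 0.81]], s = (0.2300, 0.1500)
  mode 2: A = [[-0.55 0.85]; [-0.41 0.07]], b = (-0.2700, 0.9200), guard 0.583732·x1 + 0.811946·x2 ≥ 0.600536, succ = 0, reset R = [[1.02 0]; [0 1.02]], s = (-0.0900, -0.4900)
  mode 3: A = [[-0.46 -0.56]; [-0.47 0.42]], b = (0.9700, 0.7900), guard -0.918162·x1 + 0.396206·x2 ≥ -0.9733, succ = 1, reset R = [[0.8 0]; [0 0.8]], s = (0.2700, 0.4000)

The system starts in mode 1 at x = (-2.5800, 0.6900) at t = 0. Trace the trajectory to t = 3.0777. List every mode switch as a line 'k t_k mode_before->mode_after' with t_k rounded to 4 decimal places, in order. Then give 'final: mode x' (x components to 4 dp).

1 0.9977 1->2
2 2.4633 2->0
final: 0 -2.1543 0.9884

Mode 1: guard c·x = 0.4678 hit at Δt = 0.9977 (t = 0.9977), x⁻ = (-1.2582, -1.1555) → reset → x⁺ = (-0.7891, -0.7860), jump to mode 2
Mode 2: guard c·x = 0.6005 hit at Δt = 1.4656 (t = 2.4633), x⁻ = (-0.4095, 1.0340) → reset → x⁺ = (-0.5077, 0.5647), jump to mode 0
Mode 0: flow for 0.6144 to horizon, guard not reached → x = (-2.1543, 0.9884)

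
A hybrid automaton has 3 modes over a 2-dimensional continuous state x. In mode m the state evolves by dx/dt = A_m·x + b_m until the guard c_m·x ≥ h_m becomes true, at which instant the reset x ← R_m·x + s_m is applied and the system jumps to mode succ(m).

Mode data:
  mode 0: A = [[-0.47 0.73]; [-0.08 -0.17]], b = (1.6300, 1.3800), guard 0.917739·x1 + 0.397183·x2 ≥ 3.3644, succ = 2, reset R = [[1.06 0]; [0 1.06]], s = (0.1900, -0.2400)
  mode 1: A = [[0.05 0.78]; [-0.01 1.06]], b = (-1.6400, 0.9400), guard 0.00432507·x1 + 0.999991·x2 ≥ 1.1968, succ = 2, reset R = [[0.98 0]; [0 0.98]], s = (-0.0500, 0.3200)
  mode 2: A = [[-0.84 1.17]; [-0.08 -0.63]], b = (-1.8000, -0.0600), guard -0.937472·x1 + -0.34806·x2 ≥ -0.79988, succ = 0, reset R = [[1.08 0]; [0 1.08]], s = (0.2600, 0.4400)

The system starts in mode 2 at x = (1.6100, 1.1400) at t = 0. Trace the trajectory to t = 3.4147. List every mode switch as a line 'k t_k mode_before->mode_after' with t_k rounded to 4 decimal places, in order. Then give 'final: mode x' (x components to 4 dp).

1 0.6144 2->0
2 1.5554 0->2
3 2.8934 2->0
final: 0 1.9572 1.7048

Mode 2: guard c·x = -0.7999 hit at Δt = 0.6144 (t = 0.6144), x⁻ = (0.5931, 0.7007) → reset → x⁺ = (0.9005, 1.1967), jump to mode 0
Mode 0: guard c·x = 3.3644 hit at Δt = 0.9410 (t = 1.5554), x⁻ = (2.7616, 2.0895) → reset → x⁺ = (3.1173, 1.9749), jump to mode 2
Mode 2: guard c·x = -0.7999 hit at Δt = 1.3380 (t = 2.8934), x⁻ = (0.6011, 0.6792) → reset → x⁺ = (0.9091, 1.1735), jump to mode 0
Mode 0: flow for 0.5213 to horizon, guard not reached → x = (1.9572, 1.7048)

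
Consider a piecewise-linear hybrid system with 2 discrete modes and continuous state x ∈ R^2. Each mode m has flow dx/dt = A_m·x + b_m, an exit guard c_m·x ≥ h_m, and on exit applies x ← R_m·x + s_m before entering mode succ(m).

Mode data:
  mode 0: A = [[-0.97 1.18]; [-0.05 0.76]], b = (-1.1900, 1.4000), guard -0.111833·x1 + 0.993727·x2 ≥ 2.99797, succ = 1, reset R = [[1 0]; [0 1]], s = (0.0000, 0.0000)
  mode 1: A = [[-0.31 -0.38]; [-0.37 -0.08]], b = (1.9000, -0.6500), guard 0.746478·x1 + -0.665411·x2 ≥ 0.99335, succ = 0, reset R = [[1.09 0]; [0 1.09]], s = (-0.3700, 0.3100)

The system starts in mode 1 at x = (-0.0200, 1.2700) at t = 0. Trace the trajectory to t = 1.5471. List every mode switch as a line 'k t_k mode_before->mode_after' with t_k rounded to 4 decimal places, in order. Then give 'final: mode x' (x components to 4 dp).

Mode 1: guard c·x = 0.9933 hit at Δt = 1.1004 (t = 1.1004), x⁻ = (1.4952, 0.1845) → reset → x⁺ = (1.2598, 0.5111), jump to mode 0
Mode 0: flow for 0.4467 to horizon, guard not reached → x = (0.8046, 1.4361)

1 1.1004 1->0
final: 0 0.8046 1.4361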